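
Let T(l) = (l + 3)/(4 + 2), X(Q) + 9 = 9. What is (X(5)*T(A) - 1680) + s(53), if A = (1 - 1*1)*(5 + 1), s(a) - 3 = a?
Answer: -1624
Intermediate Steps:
s(a) = 3 + a
X(Q) = 0 (X(Q) = -9 + 9 = 0)
A = 0 (A = (1 - 1)*6 = 0*6 = 0)
T(l) = ½ + l/6 (T(l) = (3 + l)/6 = (3 + l)*(⅙) = ½ + l/6)
(X(5)*T(A) - 1680) + s(53) = (0*(½ + (⅙)*0) - 1680) + (3 + 53) = (0*(½ + 0) - 1680) + 56 = (0*(½) - 1680) + 56 = (0 - 1680) + 56 = -1680 + 56 = -1624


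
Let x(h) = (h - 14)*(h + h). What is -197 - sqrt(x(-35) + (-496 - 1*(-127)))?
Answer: -197 - sqrt(3061) ≈ -252.33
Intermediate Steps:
x(h) = 2*h*(-14 + h) (x(h) = (-14 + h)*(2*h) = 2*h*(-14 + h))
-197 - sqrt(x(-35) + (-496 - 1*(-127))) = -197 - sqrt(2*(-35)*(-14 - 35) + (-496 - 1*(-127))) = -197 - sqrt(2*(-35)*(-49) + (-496 + 127)) = -197 - sqrt(3430 - 369) = -197 - sqrt(3061)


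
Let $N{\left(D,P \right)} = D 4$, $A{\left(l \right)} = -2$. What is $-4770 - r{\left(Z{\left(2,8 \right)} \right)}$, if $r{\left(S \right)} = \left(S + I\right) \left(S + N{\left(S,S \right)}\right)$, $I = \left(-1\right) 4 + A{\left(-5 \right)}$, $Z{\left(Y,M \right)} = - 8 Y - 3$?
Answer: $-7145$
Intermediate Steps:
$Z{\left(Y,M \right)} = -3 - 8 Y$
$N{\left(D,P \right)} = 4 D$
$I = -6$ ($I = \left(-1\right) 4 - 2 = -4 - 2 = -6$)
$r{\left(S \right)} = 5 S \left(-6 + S\right)$ ($r{\left(S \right)} = \left(S - 6\right) \left(S + 4 S\right) = \left(-6 + S\right) 5 S = 5 S \left(-6 + S\right)$)
$-4770 - r{\left(Z{\left(2,8 \right)} \right)} = -4770 - 5 \left(-3 - 16\right) \left(-6 - 19\right) = -4770 - 5 \left(-19\right) \left(-6 - 19\right) = -4770 - 5 \left(-19\right) \left(-25\right) = -4770 - 2375 = -7145$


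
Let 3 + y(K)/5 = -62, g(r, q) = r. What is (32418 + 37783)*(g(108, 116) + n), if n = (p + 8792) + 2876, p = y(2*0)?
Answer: 803871651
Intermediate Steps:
y(K) = -325 (y(K) = -15 + 5*(-62) = -15 - 310 = -325)
p = -325
n = 11343 (n = (-325 + 8792) + 2876 = 8467 + 2876 = 11343)
(32418 + 37783)*(g(108, 116) + n) = (32418 + 37783)*(108 + 11343) = 70201*11451 = 803871651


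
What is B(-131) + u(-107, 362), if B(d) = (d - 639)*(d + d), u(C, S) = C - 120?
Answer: 201513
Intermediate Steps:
u(C, S) = -120 + C
B(d) = 2*d*(-639 + d) (B(d) = (-639 + d)*(2*d) = 2*d*(-639 + d))
B(-131) + u(-107, 362) = 2*(-131)*(-639 - 131) + (-120 - 107) = 2*(-131)*(-770) - 227 = 201740 - 227 = 201513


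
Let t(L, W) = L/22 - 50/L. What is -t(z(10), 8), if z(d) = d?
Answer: 50/11 ≈ 4.5455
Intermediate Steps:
t(L, W) = -50/L + L/22 (t(L, W) = L*(1/22) - 50/L = L/22 - 50/L = -50/L + L/22)
-t(z(10), 8) = -(-50/10 + (1/22)*10) = -(-50*⅒ + 5/11) = -(-5 + 5/11) = -1*(-50/11) = 50/11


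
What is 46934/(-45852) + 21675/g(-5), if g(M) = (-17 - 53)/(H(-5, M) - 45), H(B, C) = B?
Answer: 2484440981/160482 ≈ 15481.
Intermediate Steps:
g(M) = 7/5 (g(M) = (-17 - 53)/(-5 - 45) = -70/(-50) = -70*(-1/50) = 7/5)
46934/(-45852) + 21675/g(-5) = 46934/(-45852) + 21675/(7/5) = 46934*(-1/45852) + 21675*(5/7) = -23467/22926 + 108375/7 = 2484440981/160482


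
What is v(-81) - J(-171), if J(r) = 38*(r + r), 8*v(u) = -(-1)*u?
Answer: 103887/8 ≈ 12986.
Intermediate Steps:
v(u) = u/8 (v(u) = (-(-1)*u)/8 = u/8)
J(r) = 76*r (J(r) = 38*(2*r) = 76*r)
v(-81) - J(-171) = (⅛)*(-81) - 76*(-171) = -81/8 - 1*(-12996) = -81/8 + 12996 = 103887/8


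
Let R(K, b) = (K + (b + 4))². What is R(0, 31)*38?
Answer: 46550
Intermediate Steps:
R(K, b) = (4 + K + b)² (R(K, b) = (K + (4 + b))² = (4 + K + b)²)
R(0, 31)*38 = (4 + 0 + 31)²*38 = 35²*38 = 1225*38 = 46550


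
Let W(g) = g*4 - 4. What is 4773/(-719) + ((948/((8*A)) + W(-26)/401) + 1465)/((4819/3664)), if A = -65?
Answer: 99852567273929/90311601965 ≈ 1105.6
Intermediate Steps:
W(g) = -4 + 4*g (W(g) = 4*g - 4 = -4 + 4*g)
4773/(-719) + ((948/((8*A)) + W(-26)/401) + 1465)/((4819/3664)) = 4773/(-719) + ((948/((8*(-65))) + (-4 + 4*(-26))/401) + 1465)/((4819/3664)) = 4773*(-1/719) + ((948/(-520) + (-4 - 104)*(1/401)) + 1465)/((4819*(1/3664))) = -4773/719 + ((948*(-1/520) - 108*1/401) + 1465)/(4819/3664) = -4773/719 + ((-237/130 - 108/401) + 1465)*(3664/4819) = -4773/719 + (-109077/52130 + 1465)*(3664/4819) = -4773/719 + (76261373/52130)*(3664/4819) = -4773/719 + 139710835336/125607235 = 99852567273929/90311601965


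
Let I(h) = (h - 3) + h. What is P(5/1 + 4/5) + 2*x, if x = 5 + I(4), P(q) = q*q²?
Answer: 26889/125 ≈ 215.11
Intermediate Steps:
I(h) = -3 + 2*h (I(h) = (-3 + h) + h = -3 + 2*h)
P(q) = q³
x = 10 (x = 5 + (-3 + 2*4) = 5 + (-3 + 8) = 5 + 5 = 10)
P(5/1 + 4/5) + 2*x = (5/1 + 4/5)³ + 2*10 = (5*1 + 4*(⅕))³ + 20 = (5 + ⅘)³ + 20 = (29/5)³ + 20 = 24389/125 + 20 = 26889/125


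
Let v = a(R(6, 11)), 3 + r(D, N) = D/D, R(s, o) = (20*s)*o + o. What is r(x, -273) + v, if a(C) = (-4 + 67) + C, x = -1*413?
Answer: 1392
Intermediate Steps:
x = -413
R(s, o) = o + 20*o*s (R(s, o) = 20*o*s + o = o + 20*o*s)
r(D, N) = -2 (r(D, N) = -3 + D/D = -3 + 1 = -2)
a(C) = 63 + C
v = 1394 (v = 63 + 11*(1 + 20*6) = 63 + 11*(1 + 120) = 63 + 11*121 = 63 + 1331 = 1394)
r(x, -273) + v = -2 + 1394 = 1392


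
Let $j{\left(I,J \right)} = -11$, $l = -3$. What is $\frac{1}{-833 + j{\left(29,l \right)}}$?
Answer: $- \frac{1}{844} \approx -0.0011848$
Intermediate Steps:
$\frac{1}{-833 + j{\left(29,l \right)}} = \frac{1}{-833 - 11} = \frac{1}{-844} = - \frac{1}{844}$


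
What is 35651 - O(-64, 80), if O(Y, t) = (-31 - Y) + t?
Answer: 35538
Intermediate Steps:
O(Y, t) = -31 + t - Y
35651 - O(-64, 80) = 35651 - (-31 + 80 - 1*(-64)) = 35651 - (-31 + 80 + 64) = 35651 - 1*113 = 35651 - 113 = 35538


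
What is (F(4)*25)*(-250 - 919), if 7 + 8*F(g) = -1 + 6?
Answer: 29225/4 ≈ 7306.3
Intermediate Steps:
F(g) = -1/4 (F(g) = -7/8 + (-1 + 6)/8 = -7/8 + (1/8)*5 = -7/8 + 5/8 = -1/4)
(F(4)*25)*(-250 - 919) = (-1/4*25)*(-250 - 919) = -25/4*(-1169) = 29225/4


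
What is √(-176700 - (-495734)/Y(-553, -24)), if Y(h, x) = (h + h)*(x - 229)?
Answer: I*√3458784468428597/139909 ≈ 420.35*I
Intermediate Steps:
Y(h, x) = 2*h*(-229 + x) (Y(h, x) = (2*h)*(-229 + x) = 2*h*(-229 + x))
√(-176700 - (-495734)/Y(-553, -24)) = √(-176700 - (-495734)/(2*(-553)*(-229 - 24))) = √(-176700 - (-495734)/(2*(-553)*(-253))) = √(-176700 - (-495734)/279818) = √(-176700 - 1*(-247867/139909)) = √(-176700 + 247867/139909) = √(-24721672433/139909) = I*√3458784468428597/139909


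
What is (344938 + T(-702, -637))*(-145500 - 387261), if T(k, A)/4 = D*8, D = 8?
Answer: -183905900634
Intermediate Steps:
T(k, A) = 256 (T(k, A) = 4*(8*8) = 4*64 = 256)
(344938 + T(-702, -637))*(-145500 - 387261) = (344938 + 256)*(-145500 - 387261) = 345194*(-532761) = -183905900634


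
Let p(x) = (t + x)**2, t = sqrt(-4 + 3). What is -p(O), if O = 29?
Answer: -(29 + I)**2 ≈ -840.0 - 58.0*I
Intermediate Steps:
t = I (t = sqrt(-1) = I ≈ 1.0*I)
p(x) = (I + x)**2
-p(O) = -(I + 29)**2 = -(29 + I)**2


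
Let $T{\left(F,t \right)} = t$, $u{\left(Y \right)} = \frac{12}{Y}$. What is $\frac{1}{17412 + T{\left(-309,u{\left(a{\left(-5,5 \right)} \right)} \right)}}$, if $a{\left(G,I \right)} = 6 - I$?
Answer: $\frac{1}{17424} \approx 5.7392 \cdot 10^{-5}$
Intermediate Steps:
$\frac{1}{17412 + T{\left(-309,u{\left(a{\left(-5,5 \right)} \right)} \right)}} = \frac{1}{17412 + \frac{12}{6 - 5}} = \frac{1}{17412 + \frac{12}{1}} = \frac{1}{17412 + 12 \cdot 1} = \frac{1}{17412 + 12} = \frac{1}{17424}$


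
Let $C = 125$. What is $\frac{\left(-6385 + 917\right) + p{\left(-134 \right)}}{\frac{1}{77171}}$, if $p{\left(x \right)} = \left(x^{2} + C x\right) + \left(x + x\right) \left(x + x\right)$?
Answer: $5213827102$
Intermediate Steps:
$p{\left(x \right)} = 5 x^{2} + 125 x$ ($p{\left(x \right)} = \left(x^{2} + 125 x\right) + \left(x + x\right) \left(x + x\right) = \left(x^{2} + 125 x\right) + 2 x 2 x = \left(x^{2} + 125 x\right) + 4 x^{2} = 5 x^{2} + 125 x$)
$\frac{\left(-6385 + 917\right) + p{\left(-134 \right)}}{\frac{1}{77171}} = \frac{\left(-6385 + 917\right) + 5 \left(-134\right) \left(25 - 134\right)}{\frac{1}{77171}} = \left(-5468 + 5 \left(-134\right) \left(-109\right)\right) \frac{1}{\frac{1}{77171}} = \left(-5468 + 73030\right) 77171 = 67562 \cdot 77171 = 5213827102$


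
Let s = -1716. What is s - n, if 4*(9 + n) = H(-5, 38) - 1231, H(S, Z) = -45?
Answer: -1388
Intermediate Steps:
n = -328 (n = -9 + (-45 - 1231)/4 = -9 + (1/4)*(-1276) = -9 - 319 = -328)
s - n = -1716 - 1*(-328) = -1716 + 328 = -1388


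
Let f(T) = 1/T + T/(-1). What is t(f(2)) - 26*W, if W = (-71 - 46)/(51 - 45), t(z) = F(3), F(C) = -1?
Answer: 506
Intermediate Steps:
f(T) = 1/T - T (f(T) = 1/T + T*(-1) = 1/T - T)
t(z) = -1
W = -39/2 (W = -117/6 = -117*1/6 = -39/2 ≈ -19.500)
t(f(2)) - 26*W = -1 - 26*(-39/2) = -1 + 507 = 506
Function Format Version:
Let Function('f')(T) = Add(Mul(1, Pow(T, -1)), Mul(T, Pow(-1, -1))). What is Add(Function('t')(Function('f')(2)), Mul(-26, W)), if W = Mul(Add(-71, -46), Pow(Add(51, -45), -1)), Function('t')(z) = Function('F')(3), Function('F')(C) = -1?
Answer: 506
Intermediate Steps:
Function('f')(T) = Add(Pow(T, -1), Mul(-1, T)) (Function('f')(T) = Add(Pow(T, -1), Mul(T, -1)) = Add(Pow(T, -1), Mul(-1, T)))
Function('t')(z) = -1
W = Rational(-39, 2) (W = Mul(-117, Pow(6, -1)) = Mul(-117, Rational(1, 6)) = Rational(-39, 2) ≈ -19.500)
Add(Function('t')(Function('f')(2)), Mul(-26, W)) = Add(-1, Mul(-26, Rational(-39, 2))) = Add(-1, 507) = 506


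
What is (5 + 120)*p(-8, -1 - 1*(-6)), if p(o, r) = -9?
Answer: -1125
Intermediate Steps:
(5 + 120)*p(-8, -1 - 1*(-6)) = (5 + 120)*(-9) = 125*(-9) = -1125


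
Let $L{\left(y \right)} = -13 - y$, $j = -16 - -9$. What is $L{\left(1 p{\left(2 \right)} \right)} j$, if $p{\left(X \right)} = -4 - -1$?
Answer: $70$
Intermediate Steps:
$j = -7$ ($j = -16 + 9 = -7$)
$p{\left(X \right)} = -3$ ($p{\left(X \right)} = -4 + 1 = -3$)
$L{\left(1 p{\left(2 \right)} \right)} j = \left(-13 - 1 \left(-3\right)\right) \left(-7\right) = \left(-13 - -3\right) \left(-7\right) = \left(-13 + 3\right) \left(-7\right) = \left(-10\right) \left(-7\right) = 70$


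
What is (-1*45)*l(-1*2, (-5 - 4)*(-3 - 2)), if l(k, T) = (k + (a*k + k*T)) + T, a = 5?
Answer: 2565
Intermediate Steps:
l(k, T) = T + 6*k + T*k (l(k, T) = (k + (5*k + k*T)) + T = (k + (5*k + T*k)) + T = (6*k + T*k) + T = T + 6*k + T*k)
(-1*45)*l(-1*2, (-5 - 4)*(-3 - 2)) = (-1*45)*((-5 - 4)*(-3 - 2) + 6*(-1*2) + ((-5 - 4)*(-3 - 2))*(-1*2)) = -45*(-9*(-5) + 6*(-2) - 9*(-5)*(-2)) = -45*(45 - 12 + 45*(-2)) = -45*(45 - 12 - 90) = -45*(-57) = 2565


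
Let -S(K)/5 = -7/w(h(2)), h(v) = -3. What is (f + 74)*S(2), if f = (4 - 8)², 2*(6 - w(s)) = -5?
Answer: 6300/17 ≈ 370.59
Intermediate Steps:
w(s) = 17/2 (w(s) = 6 - ½*(-5) = 6 + 5/2 = 17/2)
S(K) = 70/17 (S(K) = -(-35)/17/2 = -(-35)*2/17 = -5*(-14/17) = 70/17)
f = 16 (f = (-4)² = 16)
(f + 74)*S(2) = (16 + 74)*(70/17) = 90*(70/17) = 6300/17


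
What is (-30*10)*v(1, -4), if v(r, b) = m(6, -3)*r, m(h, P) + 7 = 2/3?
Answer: 1900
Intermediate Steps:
m(h, P) = -19/3 (m(h, P) = -7 + 2/3 = -7 + 2*(⅓) = -7 + ⅔ = -19/3)
v(r, b) = -19*r/3
(-30*10)*v(1, -4) = (-30*10)*(-19/3*1) = -300*(-19/3) = 1900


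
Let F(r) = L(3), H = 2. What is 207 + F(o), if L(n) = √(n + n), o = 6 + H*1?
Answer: 207 + √6 ≈ 209.45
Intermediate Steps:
o = 8 (o = 6 + 2*1 = 6 + 2 = 8)
L(n) = √2*√n (L(n) = √(2*n) = √2*√n)
F(r) = √6 (F(r) = √2*√3 = √6)
207 + F(o) = 207 + √6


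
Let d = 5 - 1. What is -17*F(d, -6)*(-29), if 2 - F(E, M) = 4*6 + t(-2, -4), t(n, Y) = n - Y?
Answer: -11832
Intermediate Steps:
d = 4
F(E, M) = -24 (F(E, M) = 2 - (4*6 + (-2 - 1*(-4))) = 2 - (24 + (-2 + 4)) = 2 - (24 + 2) = 2 - 1*26 = 2 - 26 = -24)
-17*F(d, -6)*(-29) = -17*(-24)*(-29) = 408*(-29) = -11832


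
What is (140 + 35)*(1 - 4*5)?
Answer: -3325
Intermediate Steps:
(140 + 35)*(1 - 4*5) = 175*(1 - 20) = 175*(-19) = -3325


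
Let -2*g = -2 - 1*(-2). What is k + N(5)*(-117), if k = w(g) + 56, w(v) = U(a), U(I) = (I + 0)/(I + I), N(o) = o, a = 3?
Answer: -1057/2 ≈ -528.50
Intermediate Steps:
g = 0 (g = -(-2 - 1*(-2))/2 = -(-2 + 2)/2 = -½*0 = 0)
U(I) = ½ (U(I) = I/((2*I)) = I*(1/(2*I)) = ½)
w(v) = ½
k = 113/2 (k = ½ + 56 = 113/2 ≈ 56.500)
k + N(5)*(-117) = 113/2 + 5*(-117) = 113/2 - 585 = -1057/2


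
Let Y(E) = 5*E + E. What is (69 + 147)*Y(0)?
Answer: 0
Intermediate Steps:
Y(E) = 6*E
(69 + 147)*Y(0) = (69 + 147)*(6*0) = 216*0 = 0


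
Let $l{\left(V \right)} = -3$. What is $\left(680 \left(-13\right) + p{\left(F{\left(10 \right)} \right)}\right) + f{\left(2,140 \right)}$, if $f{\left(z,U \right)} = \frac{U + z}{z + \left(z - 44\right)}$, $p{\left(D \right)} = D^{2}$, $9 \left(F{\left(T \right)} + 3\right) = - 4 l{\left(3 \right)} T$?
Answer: $- \frac{1572619}{180} \approx -8736.8$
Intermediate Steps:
$F{\left(T \right)} = -3 + \frac{4 T}{3}$ ($F{\left(T \right)} = -3 + \frac{\left(-4\right) \left(-3\right) T}{9} = -3 + \frac{12 T}{9} = -3 + \frac{4 T}{3}$)
$f{\left(z,U \right)} = \frac{U + z}{-44 + 2 z}$ ($f{\left(z,U \right)} = \frac{U + z}{z + \left(-44 + z\right)} = \frac{U + z}{-44 + 2 z}$)
$\left(680 \left(-13\right) + p{\left(F{\left(10 \right)} \right)}\right) + f{\left(2,140 \right)} = \left(680 \left(-13\right) + \left(-3 + \frac{4}{3} \cdot 10\right)^{2}\right) + \frac{140 + 2}{2 \left(-22 + 2\right)} = \left(-8840 + \left(-3 + \frac{40}{3}\right)^{2}\right) + \frac{1}{2} \frac{1}{-20} \cdot 142 = \left(-8840 + \left(\frac{31}{3}\right)^{2}\right) + \frac{1}{2} \left(- \frac{1}{20}\right) 142 = \left(-8840 + \frac{961}{9}\right) - \frac{71}{20} = - \frac{78599}{9} - \frac{71}{20} = - \frac{1572619}{180}$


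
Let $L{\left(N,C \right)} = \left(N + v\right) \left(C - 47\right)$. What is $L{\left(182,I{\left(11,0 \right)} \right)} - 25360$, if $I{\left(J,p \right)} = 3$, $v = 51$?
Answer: $-35612$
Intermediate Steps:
$L{\left(N,C \right)} = \left(-47 + C\right) \left(51 + N\right)$ ($L{\left(N,C \right)} = \left(N + 51\right) \left(C - 47\right) = \left(51 + N\right) \left(-47 + C\right) = \left(-47 + C\right) \left(51 + N\right)$)
$L{\left(182,I{\left(11,0 \right)} \right)} - 25360 = \left(-2397 - 8554 + 51 \cdot 3 + 3 \cdot 182\right) - 25360 = \left(-2397 - 8554 + 153 + 546\right) - 25360 = -10252 - 25360 = -35612$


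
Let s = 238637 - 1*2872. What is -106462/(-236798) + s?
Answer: 27914393466/118399 ≈ 2.3577e+5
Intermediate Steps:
s = 235765 (s = 238637 - 2872 = 235765)
-106462/(-236798) + s = -106462/(-236798) + 235765 = -106462*(-1/236798) + 235765 = 53231/118399 + 235765 = 27914393466/118399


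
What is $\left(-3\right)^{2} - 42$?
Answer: $-33$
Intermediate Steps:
$\left(-3\right)^{2} - 42 = 9 - 42 = -33$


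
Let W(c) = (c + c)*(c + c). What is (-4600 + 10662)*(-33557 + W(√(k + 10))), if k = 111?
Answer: -200488526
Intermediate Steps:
W(c) = 4*c² (W(c) = (2*c)*(2*c) = 4*c²)
(-4600 + 10662)*(-33557 + W(√(k + 10))) = (-4600 + 10662)*(-33557 + 4*(√(111 + 10))²) = 6062*(-33557 + 4*(√121)²) = 6062*(-33557 + 4*11²) = 6062*(-33557 + 4*121) = 6062*(-33557 + 484) = 6062*(-33073) = -200488526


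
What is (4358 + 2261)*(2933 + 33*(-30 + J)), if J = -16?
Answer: 9365885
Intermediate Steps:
(4358 + 2261)*(2933 + 33*(-30 + J)) = (4358 + 2261)*(2933 + 33*(-30 - 16)) = 6619*(2933 + 33*(-46)) = 6619*(2933 - 1518) = 6619*1415 = 9365885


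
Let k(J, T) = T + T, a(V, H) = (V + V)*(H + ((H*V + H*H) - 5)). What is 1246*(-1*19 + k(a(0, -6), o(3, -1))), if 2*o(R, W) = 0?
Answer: -23674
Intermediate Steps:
a(V, H) = 2*V*(-5 + H + H² + H*V) (a(V, H) = (2*V)*(H + ((H*V + H²) - 5)) = (2*V)*(H + ((H² + H*V) - 5)) = (2*V)*(H + (-5 + H² + H*V)) = (2*V)*(-5 + H + H² + H*V) = 2*V*(-5 + H + H² + H*V))
o(R, W) = 0 (o(R, W) = (½)*0 = 0)
k(J, T) = 2*T
1246*(-1*19 + k(a(0, -6), o(3, -1))) = 1246*(-1*19 + 2*0) = 1246*(-19 + 0) = 1246*(-19) = -23674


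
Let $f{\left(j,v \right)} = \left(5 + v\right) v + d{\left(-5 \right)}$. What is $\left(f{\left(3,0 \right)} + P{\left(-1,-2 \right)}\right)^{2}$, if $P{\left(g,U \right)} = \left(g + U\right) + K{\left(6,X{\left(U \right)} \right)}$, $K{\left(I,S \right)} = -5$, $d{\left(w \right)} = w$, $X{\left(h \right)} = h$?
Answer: $169$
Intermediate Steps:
$P{\left(g,U \right)} = -5 + U + g$ ($P{\left(g,U \right)} = \left(g + U\right) - 5 = \left(U + g\right) - 5 = -5 + U + g$)
$f{\left(j,v \right)} = -5 + v \left(5 + v\right)$ ($f{\left(j,v \right)} = \left(5 + v\right) v - 5 = v \left(5 + v\right) - 5 = -5 + v \left(5 + v\right)$)
$\left(f{\left(3,0 \right)} + P{\left(-1,-2 \right)}\right)^{2} = \left(\left(-5 + 0^{2} + 5 \cdot 0\right) - 8\right)^{2} = \left(\left(-5 + 0 + 0\right) - 8\right)^{2} = \left(-5 - 8\right)^{2} = \left(-13\right)^{2} = 169$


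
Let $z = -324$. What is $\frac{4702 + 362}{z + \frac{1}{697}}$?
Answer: $- \frac{3529608}{225827} \approx -15.63$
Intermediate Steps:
$\frac{4702 + 362}{z + \frac{1}{697}} = \frac{4702 + 362}{-324 + \frac{1}{697}} = \frac{5064}{-324 + \frac{1}{697}} = \frac{5064}{- \frac{225827}{697}} = 5064 \left(- \frac{697}{225827}\right) = - \frac{3529608}{225827}$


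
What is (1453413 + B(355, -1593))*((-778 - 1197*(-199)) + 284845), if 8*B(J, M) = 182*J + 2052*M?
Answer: 1099780236765/2 ≈ 5.4989e+11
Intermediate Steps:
B(J, M) = 91*J/4 + 513*M/2 (B(J, M) = (182*J + 2052*M)/8 = 91*J/4 + 513*M/2)
(1453413 + B(355, -1593))*((-778 - 1197*(-199)) + 284845) = (1453413 + ((91/4)*355 + (513/2)*(-1593)))*((-778 - 1197*(-199)) + 284845) = (1453413 + (32305/4 - 817209/2))*((-778 - 1*(-238203)) + 284845) = (1453413 - 1602113/4)*((-778 + 238203) + 284845) = 4211539*(237425 + 284845)/4 = (4211539/4)*522270 = 1099780236765/2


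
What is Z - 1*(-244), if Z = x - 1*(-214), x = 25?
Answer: 483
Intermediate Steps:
Z = 239 (Z = 25 - 1*(-214) = 25 + 214 = 239)
Z - 1*(-244) = 239 - 1*(-244) = 239 + 244 = 483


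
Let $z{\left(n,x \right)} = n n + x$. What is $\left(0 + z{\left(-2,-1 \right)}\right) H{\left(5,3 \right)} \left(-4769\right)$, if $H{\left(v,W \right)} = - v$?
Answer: $71535$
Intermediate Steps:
$z{\left(n,x \right)} = x + n^{2}$ ($z{\left(n,x \right)} = n^{2} + x = x + n^{2}$)
$\left(0 + z{\left(-2,-1 \right)}\right) H{\left(5,3 \right)} \left(-4769\right) = \left(0 - \left(1 - \left(-2\right)^{2}\right)\right) \left(\left(-1\right) 5\right) \left(-4769\right) = \left(0 + \left(-1 + 4\right)\right) \left(-5\right) \left(-4769\right) = \left(0 + 3\right) \left(-5\right) \left(-4769\right) = 3 \left(-5\right) \left(-4769\right) = \left(-15\right) \left(-4769\right) = 71535$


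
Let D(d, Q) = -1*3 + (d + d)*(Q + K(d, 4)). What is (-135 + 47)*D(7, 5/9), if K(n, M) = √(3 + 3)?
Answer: -3784/9 - 1232*√6 ≈ -3438.2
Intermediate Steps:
K(n, M) = √6
D(d, Q) = -3 + 2*d*(Q + √6) (D(d, Q) = -1*3 + (d + d)*(Q + √6) = -3 + (2*d)*(Q + √6) = -3 + 2*d*(Q + √6))
(-135 + 47)*D(7, 5/9) = (-135 + 47)*(-3 + 2*(5/9)*7 + 2*7*√6) = -88*(-3 + 2*(5*(⅑))*7 + 14*√6) = -88*(-3 + 2*(5/9)*7 + 14*√6) = -88*(-3 + 70/9 + 14*√6) = -88*(43/9 + 14*√6) = -3784/9 - 1232*√6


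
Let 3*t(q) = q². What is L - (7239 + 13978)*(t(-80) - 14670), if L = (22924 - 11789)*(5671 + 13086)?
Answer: 1424548955/3 ≈ 4.7485e+8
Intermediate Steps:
t(q) = q²/3
L = 208859195 (L = 11135*18757 = 208859195)
L - (7239 + 13978)*(t(-80) - 14670) = 208859195 - (7239 + 13978)*((⅓)*(-80)² - 14670) = 208859195 - 21217*((⅓)*6400 - 14670) = 208859195 - 21217*(6400/3 - 14670) = 208859195 - 21217*(-37610)/3 = 208859195 - 1*(-797971370/3) = 208859195 + 797971370/3 = 1424548955/3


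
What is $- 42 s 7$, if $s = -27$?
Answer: $7938$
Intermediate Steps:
$- 42 s 7 = \left(-42\right) \left(-27\right) 7 = 1134 \cdot 7 = 7938$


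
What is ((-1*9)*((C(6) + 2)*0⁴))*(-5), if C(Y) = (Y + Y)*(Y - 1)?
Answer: 0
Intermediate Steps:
C(Y) = 2*Y*(-1 + Y) (C(Y) = (2*Y)*(-1 + Y) = 2*Y*(-1 + Y))
((-1*9)*((C(6) + 2)*0⁴))*(-5) = ((-1*9)*((2*6*(-1 + 6) + 2)*0⁴))*(-5) = -9*(2*6*5 + 2)*0*(-5) = -9*(60 + 2)*0*(-5) = -558*0*(-5) = -9*0*(-5) = 0*(-5) = 0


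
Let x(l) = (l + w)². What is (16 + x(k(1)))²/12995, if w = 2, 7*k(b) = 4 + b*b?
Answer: 262205/6240199 ≈ 0.042019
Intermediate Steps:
k(b) = 4/7 + b²/7 (k(b) = (4 + b*b)/7 = (4 + b²)/7 = 4/7 + b²/7)
x(l) = (2 + l)² (x(l) = (l + 2)² = (2 + l)²)
(16 + x(k(1)))²/12995 = (16 + (2 + (4/7 + (⅐)*1²))²)²/12995 = (16 + (2 + (4/7 + (⅐)*1))²)²*(1/12995) = (16 + (2 + (4/7 + ⅐))²)²*(1/12995) = (16 + (2 + 5/7)²)²*(1/12995) = (16 + (19/7)²)²*(1/12995) = (16 + 361/49)²*(1/12995) = (1145/49)²*(1/12995) = (1311025/2401)*(1/12995) = 262205/6240199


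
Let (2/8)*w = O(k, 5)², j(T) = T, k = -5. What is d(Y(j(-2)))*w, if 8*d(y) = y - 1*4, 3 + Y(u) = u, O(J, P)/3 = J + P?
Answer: 0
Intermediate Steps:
O(J, P) = 3*J + 3*P (O(J, P) = 3*(J + P) = 3*J + 3*P)
Y(u) = -3 + u
d(y) = -½ + y/8 (d(y) = (y - 1*4)/8 = (y - 4)/8 = (-4 + y)/8 = -½ + y/8)
w = 0 (w = 4*(3*(-5) + 3*5)² = 4*(-15 + 15)² = 4*0² = 4*0 = 0)
d(Y(j(-2)))*w = (-½ + (-3 - 2)/8)*0 = (-½ + (⅛)*(-5))*0 = (-½ - 5/8)*0 = -9/8*0 = 0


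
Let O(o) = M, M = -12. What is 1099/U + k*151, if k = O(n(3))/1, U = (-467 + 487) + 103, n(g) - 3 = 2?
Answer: -221777/123 ≈ -1803.1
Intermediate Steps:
n(g) = 5 (n(g) = 3 + 2 = 5)
O(o) = -12
U = 123 (U = 20 + 103 = 123)
k = -12 (k = -12/1 = 1*(-12) = -12)
1099/U + k*151 = 1099/123 - 12*151 = 1099*(1/123) - 1812 = 1099/123 - 1812 = -221777/123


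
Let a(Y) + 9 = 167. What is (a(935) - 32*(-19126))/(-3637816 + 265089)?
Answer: -612190/3372727 ≈ -0.18151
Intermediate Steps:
a(Y) = 158 (a(Y) = -9 + 167 = 158)
(a(935) - 32*(-19126))/(-3637816 + 265089) = (158 - 32*(-19126))/(-3637816 + 265089) = (158 + 612032)/(-3372727) = 612190*(-1/3372727) = -612190/3372727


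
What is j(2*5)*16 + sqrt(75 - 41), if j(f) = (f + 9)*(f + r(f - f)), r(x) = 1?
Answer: 3344 + sqrt(34) ≈ 3349.8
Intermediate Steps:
j(f) = (1 + f)*(9 + f) (j(f) = (f + 9)*(f + 1) = (9 + f)*(1 + f) = (1 + f)*(9 + f))
j(2*5)*16 + sqrt(75 - 41) = (9 + (2*5)**2 + 10*(2*5))*16 + sqrt(75 - 41) = (9 + 10**2 + 10*10)*16 + sqrt(34) = (9 + 100 + 100)*16 + sqrt(34) = 209*16 + sqrt(34) = 3344 + sqrt(34)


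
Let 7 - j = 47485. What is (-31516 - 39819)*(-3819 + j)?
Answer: 3659271495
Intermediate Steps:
j = -47478 (j = 7 - 1*47485 = 7 - 47485 = -47478)
(-31516 - 39819)*(-3819 + j) = (-31516 - 39819)*(-3819 - 47478) = -71335*(-51297) = 3659271495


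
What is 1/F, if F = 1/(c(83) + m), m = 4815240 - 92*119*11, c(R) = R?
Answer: 4694895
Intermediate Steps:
m = 4694812 (m = 4815240 - 92*1309 = 4815240 - 1*120428 = 4815240 - 120428 = 4694812)
F = 1/4694895 (F = 1/(83 + 4694812) = 1/4694895 ≈ 2.1300e-7)
1/F = 1/(1/4694895) = 4694895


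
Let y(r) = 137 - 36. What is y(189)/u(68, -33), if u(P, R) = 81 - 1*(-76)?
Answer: 101/157 ≈ 0.64331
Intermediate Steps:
u(P, R) = 157 (u(P, R) = 81 + 76 = 157)
y(r) = 101
y(189)/u(68, -33) = 101/157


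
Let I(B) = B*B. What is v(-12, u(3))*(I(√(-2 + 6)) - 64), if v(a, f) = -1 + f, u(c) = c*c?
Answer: -480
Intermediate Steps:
u(c) = c²
I(B) = B²
v(-12, u(3))*(I(√(-2 + 6)) - 64) = (-1 + 3²)*((√(-2 + 6))² - 64) = (-1 + 9)*((√4)² - 64) = 8*(2² - 64) = 8*(4 - 64) = 8*(-60) = -480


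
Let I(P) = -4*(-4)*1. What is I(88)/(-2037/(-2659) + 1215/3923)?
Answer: 41725028/2805459 ≈ 14.873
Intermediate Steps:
I(P) = 16 (I(P) = 16*1 = 16)
I(88)/(-2037/(-2659) + 1215/3923) = 16/(-2037/(-2659) + 1215/3923) = 16/(-2037*(-1/2659) + 1215*(1/3923)) = 16/(2037/2659 + 1215/3923) = 16/(11221836/10431257) = 16*(10431257/11221836) = 41725028/2805459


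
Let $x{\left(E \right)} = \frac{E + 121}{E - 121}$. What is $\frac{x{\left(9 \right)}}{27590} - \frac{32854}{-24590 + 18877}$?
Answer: $\frac{10152074563}{1765362704} \approx 5.7507$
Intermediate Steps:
$x{\left(E \right)} = \frac{121 + E}{-121 + E}$
$\frac{x{\left(9 \right)}}{27590} - \frac{32854}{-24590 + 18877} = \frac{\frac{1}{-121 + 9} \left(121 + 9\right)}{27590} - \frac{32854}{-24590 + 18877} = \frac{1}{-112} \cdot 130 \cdot \frac{1}{27590} - \frac{32854}{-5713} = \left(- \frac{1}{112}\right) 130 \cdot \frac{1}{27590} - - \frac{32854}{5713} = \left(- \frac{65}{56}\right) \frac{1}{27590} + \frac{32854}{5713} = - \frac{13}{309008} + \frac{32854}{5713} = \frac{10152074563}{1765362704}$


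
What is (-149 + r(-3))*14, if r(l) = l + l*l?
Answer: -2002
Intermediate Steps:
r(l) = l + l²
(-149 + r(-3))*14 = (-149 - 3*(1 - 3))*14 = (-149 - 3*(-2))*14 = (-149 + 6)*14 = -143*14 = -2002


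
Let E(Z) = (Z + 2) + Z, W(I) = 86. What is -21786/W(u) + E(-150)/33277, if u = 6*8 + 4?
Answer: -362499175/1430911 ≈ -253.33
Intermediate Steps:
u = 52 (u = 48 + 4 = 52)
E(Z) = 2 + 2*Z (E(Z) = (2 + Z) + Z = 2 + 2*Z)
-21786/W(u) + E(-150)/33277 = -21786/86 + (2 + 2*(-150))/33277 = -21786*1/86 + (2 - 300)*(1/33277) = -10893/43 - 298*1/33277 = -10893/43 - 298/33277 = -362499175/1430911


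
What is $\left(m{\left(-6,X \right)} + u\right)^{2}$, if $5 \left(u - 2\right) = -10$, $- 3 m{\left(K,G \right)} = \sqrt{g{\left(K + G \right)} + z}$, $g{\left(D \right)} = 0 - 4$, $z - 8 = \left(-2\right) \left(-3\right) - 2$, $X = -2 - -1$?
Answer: $\frac{8}{9} \approx 0.88889$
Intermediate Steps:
$X = -1$ ($X = -2 + 1 = -1$)
$z = 12$ ($z = 8 - -4 = 8 + \left(6 - 2\right) = 8 + 4 = 12$)
$g{\left(D \right)} = -4$
$m{\left(K,G \right)} = - \frac{2 \sqrt{2}}{3}$ ($m{\left(K,G \right)} = - \frac{\sqrt{-4 + 12}}{3} = - \frac{\sqrt{8}}{3} = - \frac{2 \sqrt{2}}{3}$)
$u = 0$ ($u = 2 + \frac{1}{5} \left(-10\right) = 2 - 2 = 0$)
$\left(m{\left(-6,X \right)} + u\right)^{2} = \left(- \frac{2 \sqrt{2}}{3} + 0\right)^{2} = \left(- \frac{2 \sqrt{2}}{3}\right)^{2} = \frac{8}{9}$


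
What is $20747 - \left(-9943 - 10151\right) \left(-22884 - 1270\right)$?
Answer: $-485329729$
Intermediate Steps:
$20747 - \left(-9943 - 10151\right) \left(-22884 - 1270\right) = 20747 - \left(-20094\right) \left(-24154\right) = 20747 - 485350476 = -485329729$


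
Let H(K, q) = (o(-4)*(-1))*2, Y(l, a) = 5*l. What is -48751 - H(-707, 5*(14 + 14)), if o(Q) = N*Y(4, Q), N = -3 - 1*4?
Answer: -49031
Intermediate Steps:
N = -7 (N = -3 - 4 = -7)
o(Q) = -140 (o(Q) = -35*4 = -7*20 = -140)
H(K, q) = 280 (H(K, q) = -140*(-1)*2 = 140*2 = 280)
-48751 - H(-707, 5*(14 + 14)) = -48751 - 1*280 = -48751 - 280 = -49031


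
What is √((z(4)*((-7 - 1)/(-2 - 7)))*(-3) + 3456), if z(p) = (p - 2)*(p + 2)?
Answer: 4*√214 ≈ 58.515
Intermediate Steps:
z(p) = (-2 + p)*(2 + p)
√((z(4)*((-7 - 1)/(-2 - 7)))*(-3) + 3456) = √(((-4 + 4²)*((-7 - 1)/(-2 - 7)))*(-3) + 3456) = √(((-4 + 16)*(-8/(-9)))*(-3) + 3456) = √((12*(-8*(-⅑)))*(-3) + 3456) = √((12*(8/9))*(-3) + 3456) = √((32/3)*(-3) + 3456) = √(-32 + 3456) = √3424 = 4*√214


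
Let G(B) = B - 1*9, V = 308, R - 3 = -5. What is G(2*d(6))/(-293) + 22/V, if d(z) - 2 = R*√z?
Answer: 363/4102 + 4*√6/293 ≈ 0.12193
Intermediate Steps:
R = -2 (R = 3 - 5 = -2)
d(z) = 2 - 2*√z
G(B) = -9 + B (G(B) = B - 9 = -9 + B)
G(2*d(6))/(-293) + 22/V = (-9 + 2*(2 - 2*√6))/(-293) + 22/308 = (-9 + (4 - 4*√6))*(-1/293) + 22*(1/308) = (-5 - 4*√6)*(-1/293) + 1/14 = (5/293 + 4*√6/293) + 1/14 = 363/4102 + 4*√6/293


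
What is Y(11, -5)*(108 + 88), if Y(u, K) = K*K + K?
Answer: 3920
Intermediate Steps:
Y(u, K) = K + K**2 (Y(u, K) = K**2 + K = K + K**2)
Y(11, -5)*(108 + 88) = (-5*(1 - 5))*(108 + 88) = -5*(-4)*196 = 20*196 = 3920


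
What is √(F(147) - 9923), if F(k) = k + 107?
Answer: I*√9669 ≈ 98.331*I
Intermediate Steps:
F(k) = 107 + k
√(F(147) - 9923) = √((107 + 147) - 9923) = √(254 - 9923) = √(-9669) = I*√9669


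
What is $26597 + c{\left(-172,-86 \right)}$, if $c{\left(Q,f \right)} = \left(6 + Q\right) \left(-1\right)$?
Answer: $26763$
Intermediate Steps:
$c{\left(Q,f \right)} = -6 - Q$
$26597 + c{\left(-172,-86 \right)} = 26597 - -166 = 26597 + \left(-6 + 172\right) = 26597 + 166 = 26763$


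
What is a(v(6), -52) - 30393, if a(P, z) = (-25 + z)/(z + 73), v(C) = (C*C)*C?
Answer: -91190/3 ≈ -30397.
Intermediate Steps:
v(C) = C³ (v(C) = C²*C = C³)
a(P, z) = (-25 + z)/(73 + z)
a(v(6), -52) - 30393 = (-25 - 52)/(73 - 52) - 30393 = -77/21 - 30393 = (1/21)*(-77) - 30393 = -11/3 - 30393 = -91190/3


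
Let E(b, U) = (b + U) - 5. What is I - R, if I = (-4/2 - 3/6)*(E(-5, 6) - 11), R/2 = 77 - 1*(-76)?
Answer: -537/2 ≈ -268.50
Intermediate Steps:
E(b, U) = -5 + U + b (E(b, U) = (U + b) - 5 = -5 + U + b)
R = 306 (R = 2*(77 - 1*(-76)) = 2*(77 + 76) = 2*153 = 306)
I = 75/2 (I = (-4/2 - 3/6)*((-5 + 6 - 5) - 11) = (-4*½ - 3*⅙)*(-4 - 11) = (-2 - ½)*(-15) = -5/2*(-15) = 75/2 ≈ 37.500)
I - R = 75/2 - 1*306 = 75/2 - 306 = -537/2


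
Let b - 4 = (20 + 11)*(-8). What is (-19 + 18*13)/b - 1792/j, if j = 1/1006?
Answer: -439871703/244 ≈ -1.8028e+6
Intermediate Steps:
b = -244 (b = 4 + (20 + 11)*(-8) = 4 + 31*(-8) = 4 - 248 = -244)
j = 1/1006 ≈ 0.00099404
(-19 + 18*13)/b - 1792/j = (-19 + 18*13)/(-244) - 1792/1/1006 = (-19 + 234)*(-1/244) - 1792*1006 = 215*(-1/244) - 1802752 = -215/244 - 1802752 = -439871703/244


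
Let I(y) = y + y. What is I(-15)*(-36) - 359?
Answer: 721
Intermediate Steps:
I(y) = 2*y
I(-15)*(-36) - 359 = (2*(-15))*(-36) - 359 = -30*(-36) - 359 = 1080 - 359 = 721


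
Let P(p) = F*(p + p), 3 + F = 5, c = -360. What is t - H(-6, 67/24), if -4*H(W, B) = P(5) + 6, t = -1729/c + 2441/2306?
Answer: 5130937/415080 ≈ 12.361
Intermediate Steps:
F = 2 (F = -3 + 5 = 2)
t = 2432917/415080 (t = -1729/(-360) + 2441/2306 = -1729*(-1/360) + 2441*(1/2306) = 1729/360 + 2441/2306 = 2432917/415080 ≈ 5.8613)
P(p) = 4*p (P(p) = 2*(p + p) = 2*(2*p) = 4*p)
H(W, B) = -13/2 (H(W, B) = -(4*5 + 6)/4 = -(20 + 6)/4 = -¼*26 = -13/2)
t - H(-6, 67/24) = 2432917/415080 - 1*(-13/2) = 2432917/415080 + 13/2 = 5130937/415080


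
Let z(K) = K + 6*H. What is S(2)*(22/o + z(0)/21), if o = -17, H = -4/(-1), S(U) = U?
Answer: -36/119 ≈ -0.30252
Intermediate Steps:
H = 4 (H = -4*(-1) = 4)
z(K) = 24 + K (z(K) = K + 6*4 = K + 24 = 24 + K)
S(2)*(22/o + z(0)/21) = 2*(22/(-17) + (24 + 0)/21) = 2*(22*(-1/17) + 24*(1/21)) = 2*(-22/17 + 8/7) = 2*(-18/119) = -36/119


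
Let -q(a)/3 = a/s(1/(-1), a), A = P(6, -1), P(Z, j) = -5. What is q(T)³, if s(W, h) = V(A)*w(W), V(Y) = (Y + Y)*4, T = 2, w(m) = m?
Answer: -27/8000 ≈ -0.0033750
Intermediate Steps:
A = -5
V(Y) = 8*Y (V(Y) = (2*Y)*4 = 8*Y)
s(W, h) = -40*W (s(W, h) = (8*(-5))*W = -40*W)
q(a) = -3*a/40 (q(a) = -3*a/((-40/(-1))) = -3*a/((-40*(-1))) = -3*a/40)
q(T)³ = (-3/40*2)³ = (-3/20)³ = -27/8000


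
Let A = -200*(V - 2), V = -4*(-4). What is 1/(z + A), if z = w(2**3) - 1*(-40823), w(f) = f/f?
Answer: 1/38024 ≈ 2.6299e-5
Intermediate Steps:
w(f) = 1
z = 40824 (z = 1 - 1*(-40823) = 1 + 40823 = 40824)
V = 16
A = -2800 (A = -200*(16 - 2) = -200*14 = -20*140 = -2800)
1/(z + A) = 1/(40824 - 2800) = 1/38024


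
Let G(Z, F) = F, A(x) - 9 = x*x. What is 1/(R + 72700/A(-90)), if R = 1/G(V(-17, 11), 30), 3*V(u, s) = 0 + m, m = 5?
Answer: 81090/729703 ≈ 0.11113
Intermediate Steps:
V(u, s) = 5/3 (V(u, s) = (0 + 5)/3 = (⅓)*5 = 5/3)
A(x) = 9 + x² (A(x) = 9 + x*x = 9 + x²)
R = 1/30 ≈ 0.033333
1/(R + 72700/A(-90)) = 1/(1/30 + 72700/(9 + (-90)²)) = 1/(1/30 + 72700/(9 + 8100)) = 1/(1/30 + 72700/8109) = 1/(729703/81090) = 81090/729703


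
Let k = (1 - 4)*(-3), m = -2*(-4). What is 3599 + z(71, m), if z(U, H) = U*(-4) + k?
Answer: 3324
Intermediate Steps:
m = 8
k = 9 (k = -3*(-3) = 9)
z(U, H) = 9 - 4*U (z(U, H) = U*(-4) + 9 = -4*U + 9 = 9 - 4*U)
3599 + z(71, m) = 3599 + (9 - 4*71) = 3599 + (9 - 284) = 3599 - 275 = 3324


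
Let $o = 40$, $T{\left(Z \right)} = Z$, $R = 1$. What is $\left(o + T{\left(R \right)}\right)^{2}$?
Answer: $1681$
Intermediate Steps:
$\left(o + T{\left(R \right)}\right)^{2} = \left(40 + 1\right)^{2} = 41^{2} = 1681$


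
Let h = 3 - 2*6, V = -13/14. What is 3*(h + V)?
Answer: -417/14 ≈ -29.786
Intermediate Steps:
V = -13/14 (V = -13*1/14 = -13/14 ≈ -0.92857)
h = -9 (h = 3 - 12 = -9)
3*(h + V) = 3*(-9 - 13/14) = 3*(-139/14) = -417/14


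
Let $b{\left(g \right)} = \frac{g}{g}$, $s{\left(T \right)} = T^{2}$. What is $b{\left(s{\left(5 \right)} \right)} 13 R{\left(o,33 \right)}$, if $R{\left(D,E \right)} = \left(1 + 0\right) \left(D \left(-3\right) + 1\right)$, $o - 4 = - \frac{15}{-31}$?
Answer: $- \frac{5018}{31} \approx -161.87$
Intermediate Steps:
$o = \frac{139}{31}$ ($o = 4 - \frac{15}{-31} = 4 - - \frac{15}{31} = 4 + \frac{15}{31} = \frac{139}{31} \approx 4.4839$)
$R{\left(D,E \right)} = 1 - 3 D$ ($R{\left(D,E \right)} = 1 \left(- 3 D + 1\right) = 1 \left(1 - 3 D\right) = 1 - 3 D$)
$b{\left(g \right)} = 1$
$b{\left(s{\left(5 \right)} \right)} 13 R{\left(o,33 \right)} = 1 \cdot 13 \left(1 - \frac{417}{31}\right) = 13 \left(1 - \frac{417}{31}\right) = 13 \left(- \frac{386}{31}\right) = - \frac{5018}{31}$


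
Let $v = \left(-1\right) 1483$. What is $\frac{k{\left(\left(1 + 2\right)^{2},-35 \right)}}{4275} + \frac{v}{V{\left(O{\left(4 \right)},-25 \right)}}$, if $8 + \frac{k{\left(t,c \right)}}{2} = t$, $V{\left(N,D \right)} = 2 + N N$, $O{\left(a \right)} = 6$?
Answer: $- \frac{333671}{8550} \approx -39.026$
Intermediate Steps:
$V{\left(N,D \right)} = 2 + N^{2}$
$k{\left(t,c \right)} = -16 + 2 t$
$v = -1483$
$\frac{k{\left(\left(1 + 2\right)^{2},-35 \right)}}{4275} + \frac{v}{V{\left(O{\left(4 \right)},-25 \right)}} = \frac{-16 + 2 \left(1 + 2\right)^{2}}{4275} - \frac{1483}{2 + 6^{2}} = \left(-16 + 2 \cdot 3^{2}\right) \frac{1}{4275} - \frac{1483}{2 + 36} = \left(-16 + 2 \cdot 9\right) \frac{1}{4275} - \frac{1483}{38} = \left(-16 + 18\right) \frac{1}{4275} - \frac{1483}{38} = 2 \cdot \frac{1}{4275} - \frac{1483}{38} = \frac{2}{4275} - \frac{1483}{38} = - \frac{333671}{8550}$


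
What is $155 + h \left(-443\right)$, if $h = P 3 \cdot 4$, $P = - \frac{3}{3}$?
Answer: $5471$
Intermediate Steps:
$P = -1$ ($P = \left(-3\right) \frac{1}{3} = -1$)
$h = -12$ ($h = \left(-1\right) 3 \cdot 4 = \left(-3\right) 4 = -12$)
$155 + h \left(-443\right) = 155 - -5316 = 155 + 5316 = 5471$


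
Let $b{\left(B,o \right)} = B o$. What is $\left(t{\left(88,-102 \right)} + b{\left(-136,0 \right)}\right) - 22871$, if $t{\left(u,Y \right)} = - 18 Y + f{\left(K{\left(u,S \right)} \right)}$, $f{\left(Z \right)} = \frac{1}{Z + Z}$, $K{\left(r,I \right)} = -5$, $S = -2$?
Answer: $- \frac{210351}{10} \approx -21035.0$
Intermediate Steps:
$f{\left(Z \right)} = \frac{1}{2 Z}$
$t{\left(u,Y \right)} = - \frac{1}{10} - 18 Y$ ($t{\left(u,Y \right)} = - 18 Y + \frac{1}{2 \left(-5\right)} = - 18 Y + \frac{1}{2} \left(- \frac{1}{5}\right) = - 18 Y - \frac{1}{10} = - \frac{1}{10} - 18 Y$)
$\left(t{\left(88,-102 \right)} + b{\left(-136,0 \right)}\right) - 22871 = \left(\left(- \frac{1}{10} - -1836\right) - 0\right) - 22871 = \left(\left(- \frac{1}{10} + 1836\right) + 0\right) - 22871 = \left(\frac{18359}{10} + 0\right) - 22871 = \frac{18359}{10} - 22871 = - \frac{210351}{10}$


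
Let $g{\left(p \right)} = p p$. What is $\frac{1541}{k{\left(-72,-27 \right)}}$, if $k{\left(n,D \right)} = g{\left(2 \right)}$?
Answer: $\frac{1541}{4} \approx 385.25$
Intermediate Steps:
$g{\left(p \right)} = p^{2}$
$k{\left(n,D \right)} = 4$ ($k{\left(n,D \right)} = 2^{2} = 4$)
$\frac{1541}{k{\left(-72,-27 \right)}} = \frac{1541}{4}$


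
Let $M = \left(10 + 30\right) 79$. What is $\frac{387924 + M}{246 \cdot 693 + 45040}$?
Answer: $\frac{195542}{107759} \approx 1.8146$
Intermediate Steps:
$M = 3160$ ($M = 40 \cdot 79 = 3160$)
$\frac{387924 + M}{246 \cdot 693 + 45040} = \frac{387924 + 3160}{246 \cdot 693 + 45040} = \frac{391084}{170478 + 45040} = \frac{391084}{215518} = 391084 \cdot \frac{1}{215518} = \frac{195542}{107759}$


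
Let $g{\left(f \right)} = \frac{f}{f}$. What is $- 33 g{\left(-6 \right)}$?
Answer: $-33$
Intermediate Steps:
$g{\left(f \right)} = 1$
$- 33 g{\left(-6 \right)} = \left(-33\right) 1 = -33$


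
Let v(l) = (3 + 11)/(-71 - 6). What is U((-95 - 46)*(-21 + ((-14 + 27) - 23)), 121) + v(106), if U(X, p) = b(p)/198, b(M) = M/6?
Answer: -95/1188 ≈ -0.079966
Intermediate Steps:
b(M) = M/6 (b(M) = M*(⅙) = M/6)
v(l) = -2/11 (v(l) = 14/(-77) = 14*(-1/77) = -2/11)
U(X, p) = p/1188 (U(X, p) = (p/6)/198 = (p/6)*(1/198) = p/1188)
U((-95 - 46)*(-21 + ((-14 + 27) - 23)), 121) + v(106) = (1/1188)*121 - 2/11 = 11/108 - 2/11 = -95/1188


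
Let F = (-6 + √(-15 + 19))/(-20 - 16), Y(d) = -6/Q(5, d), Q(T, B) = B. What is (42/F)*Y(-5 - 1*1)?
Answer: 378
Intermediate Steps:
Y(d) = -6/d
F = ⅑ (F = (-6 + √4)/(-36) = (-6 + 2)*(-1/36) = -4*(-1/36) = ⅑ ≈ 0.11111)
(42/F)*Y(-5 - 1*1) = (42/(⅑))*(-6/(-5 - 1*1)) = (42*9)*(-6/(-5 - 1)) = 378*(-6/(-6)) = 378*(-6*(-⅙)) = 378*1 = 378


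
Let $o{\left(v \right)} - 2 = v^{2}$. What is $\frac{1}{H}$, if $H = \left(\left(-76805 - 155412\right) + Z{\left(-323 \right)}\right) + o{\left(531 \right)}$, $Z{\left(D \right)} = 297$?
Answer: $\frac{1}{50043} \approx 1.9983 \cdot 10^{-5}$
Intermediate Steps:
$o{\left(v \right)} = 2 + v^{2}$
$H = 50043$ ($H = \left(\left(-76805 - 155412\right) + 297\right) + \left(2 + 531^{2}\right) = \left(-232217 + 297\right) + \left(2 + 281961\right) = -231920 + 281963 = 50043$)
$\frac{1}{H} = \frac{1}{50043}$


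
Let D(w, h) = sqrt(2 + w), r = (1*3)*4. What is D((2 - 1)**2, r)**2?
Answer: 3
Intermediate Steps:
r = 12 (r = 3*4 = 12)
D((2 - 1)**2, r)**2 = (sqrt(2 + (2 - 1)**2))**2 = (sqrt(2 + 1**2))**2 = (sqrt(2 + 1))**2 = (sqrt(3))**2 = 3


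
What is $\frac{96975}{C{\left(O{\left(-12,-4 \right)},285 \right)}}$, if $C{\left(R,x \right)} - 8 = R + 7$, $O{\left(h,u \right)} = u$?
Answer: $\frac{96975}{11} \approx 8815.9$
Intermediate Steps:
$C{\left(R,x \right)} = 15 + R$ ($C{\left(R,x \right)} = 8 + \left(R + 7\right) = 8 + \left(7 + R\right) = 15 + R$)
$\frac{96975}{C{\left(O{\left(-12,-4 \right)},285 \right)}} = \frac{96975}{15 - 4} = \frac{96975}{11}$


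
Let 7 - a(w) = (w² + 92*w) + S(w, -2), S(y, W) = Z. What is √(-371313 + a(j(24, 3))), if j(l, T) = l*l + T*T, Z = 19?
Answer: I*√767370 ≈ 876.0*I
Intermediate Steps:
j(l, T) = T² + l² (j(l, T) = l² + T² = T² + l²)
S(y, W) = 19
a(w) = -12 - w² - 92*w (a(w) = 7 - ((w² + 92*w) + 19) = 7 - (19 + w² + 92*w) = 7 + (-19 - w² - 92*w) = -12 - w² - 92*w)
√(-371313 + a(j(24, 3))) = √(-371313 + (-12 - (3² + 24²)² - 92*(3² + 24²))) = √(-371313 + (-12 - (9 + 576)² - 92*(9 + 576))) = √(-371313 + (-12 - 1*585² - 92*585)) = √(-371313 + (-12 - 1*342225 - 53820)) = √(-371313 + (-12 - 342225 - 53820)) = √(-371313 - 396057) = √(-767370) = I*√767370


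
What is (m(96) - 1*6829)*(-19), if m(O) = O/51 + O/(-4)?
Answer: 2212911/17 ≈ 1.3017e+5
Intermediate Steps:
m(O) = -47*O/204 (m(O) = O*(1/51) + O*(-¼) = O/51 - O/4 = -47*O/204)
(m(96) - 1*6829)*(-19) = (-47/204*96 - 1*6829)*(-19) = (-376/17 - 6829)*(-19) = -116469/17*(-19) = 2212911/17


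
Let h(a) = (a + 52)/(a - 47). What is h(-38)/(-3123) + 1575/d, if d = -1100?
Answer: -16723049/11680020 ≈ -1.4318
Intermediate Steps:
h(a) = (52 + a)/(-47 + a)
h(-38)/(-3123) + 1575/d = ((52 - 38)/(-47 - 38))/(-3123) + 1575/(-1100) = (14/(-85))*(-1/3123) + 1575*(-1/1100) = -1/85*14*(-1/3123) - 63/44 = -14/85*(-1/3123) - 63/44 = 14/265455 - 63/44 = -16723049/11680020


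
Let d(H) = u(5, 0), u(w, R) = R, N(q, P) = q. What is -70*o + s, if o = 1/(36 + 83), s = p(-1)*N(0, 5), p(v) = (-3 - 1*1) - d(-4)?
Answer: -10/17 ≈ -0.58823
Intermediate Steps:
d(H) = 0
p(v) = -4 (p(v) = (-3 - 1*1) - 1*0 = (-3 - 1) + 0 = -4 + 0 = -4)
s = 0 (s = -4*0 = 0)
o = 1/119 ≈ 0.0084034
-70*o + s = -70*1/119 + 0 = -10/17 + 0 = -10/17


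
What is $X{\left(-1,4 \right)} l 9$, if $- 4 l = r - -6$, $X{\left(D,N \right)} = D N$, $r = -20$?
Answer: $-126$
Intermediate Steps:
$l = \frac{7}{2}$ ($l = - \frac{-20 - -6}{4} = - \frac{-20 + 6}{4} = \left(- \frac{1}{4}\right) \left(-14\right) = \frac{7}{2} \approx 3.5$)
$X{\left(-1,4 \right)} l 9 = \left(-1\right) 4 \cdot \frac{7}{2} \cdot 9 = \left(-4\right) \frac{7}{2} \cdot 9 = \left(-14\right) 9 = -126$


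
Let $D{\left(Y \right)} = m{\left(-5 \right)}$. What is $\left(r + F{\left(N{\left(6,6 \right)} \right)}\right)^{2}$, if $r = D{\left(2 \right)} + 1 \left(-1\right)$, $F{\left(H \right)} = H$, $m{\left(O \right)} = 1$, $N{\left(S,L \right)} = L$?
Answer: $36$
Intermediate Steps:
$D{\left(Y \right)} = 1$
$r = 0$ ($r = 1 + 1 \left(-1\right) = 1 - 1 = 0$)
$\left(r + F{\left(N{\left(6,6 \right)} \right)}\right)^{2} = \left(0 + 6\right)^{2} = 6^{2} = 36$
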